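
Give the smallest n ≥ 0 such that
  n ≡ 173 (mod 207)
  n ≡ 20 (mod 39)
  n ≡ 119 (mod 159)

50681

Combine the congruences pairwise.
gcd(207, 39) = 3 and 3 | (20 − 173), so the pair is consistent; merging gives n ≡ 2243 (mod 2691), where 2691 = lcm(207, 39).
gcd(2691, 159) = 3 and 3 | (119 − 2243), so the pair is consistent; merging gives n ≡ 50681 (mod 142623), where 142623 = lcm(2691, 159).
The solution is unique modulo lcm(207, 39, 159) = 142623.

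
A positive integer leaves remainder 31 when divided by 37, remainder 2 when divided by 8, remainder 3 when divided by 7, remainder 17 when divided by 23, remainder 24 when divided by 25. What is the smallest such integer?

The moduli are pairwise coprime; N = 37·8·7·23·25 = 1191400.
N/37 = 32200; 32200 ≡ 10 (mod 37); 10·26 ≡ 1, so inverse 26.
N/8 = 148925; 148925 ≡ 5 (mod 8); 5·5 ≡ 1, so inverse 5.
N/7 = 170200; 170200 ≡ 2 (mod 7); 2·4 ≡ 1, so inverse 4.
N/23 = 51800; 51800 ≡ 4 (mod 23); 4·6 ≡ 1, so inverse 6.
N/25 = 47656; 47656 ≡ 6 (mod 25); 6·21 ≡ 1, so inverse 21.
m ≡ 31·32200·26 + 2·148925·5 + 3·170200·4 + 17·51800·6 + 24·47656·21 = 58787074.
58787074 mod 1191400 = 408474.

408474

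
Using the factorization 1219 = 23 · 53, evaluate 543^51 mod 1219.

1215

Mod 23: 543 ≡ 14; by Fermat, exponent reduces to 51 mod 22 = 7; 14^7 ≡ 19 (mod 23).
Mod 53: 543 ≡ 13; 13^51 ≡ 49 (mod 53).
Combine by CRT: x ≡ 19 (mod 23), x ≡ 49 (mod 53) ⇒ x ≡ 1215 (mod 1219).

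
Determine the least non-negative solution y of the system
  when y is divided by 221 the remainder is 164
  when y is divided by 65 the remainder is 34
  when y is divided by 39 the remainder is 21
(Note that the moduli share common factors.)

1269

Combine the congruences pairwise.
gcd(221, 65) = 13 and 13 | (34 − 164), so the pair is consistent; merging gives y ≡ 164 (mod 1105), where 1105 = lcm(221, 65).
gcd(1105, 39) = 13 and 13 | (21 − 164), so the pair is consistent; merging gives y ≡ 1269 (mod 3315), where 3315 = lcm(1105, 39).
The solution is unique modulo lcm(221, 65, 39) = 3315.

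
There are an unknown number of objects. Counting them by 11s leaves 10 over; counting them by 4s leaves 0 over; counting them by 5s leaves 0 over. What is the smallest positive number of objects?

120

The moduli are pairwise coprime; M = 11·4·5 = 220.
M/11 = 20; 20 ≡ 9 (mod 11); 9·5 ≡ 1, so inverse 5.
M/4 = 55; 55 ≡ 3 (mod 4); 3·3 ≡ 1, so inverse 3.
M/5 = 44; 44 ≡ 4 (mod 5); 4·4 ≡ 1, so inverse 4.
N ≡ 10·20·5 + 0·55·3 + 0·44·4 = 1000.
1000 mod 220 = 120.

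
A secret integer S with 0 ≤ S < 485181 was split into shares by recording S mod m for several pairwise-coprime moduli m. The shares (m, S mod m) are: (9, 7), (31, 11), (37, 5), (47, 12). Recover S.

The moduli are pairwise coprime; N = 9·31·37·47 = 485181.
N/9 = 53909; 53909 ≡ 8 (mod 9); 8·8 ≡ 1, so inverse 8.
N/31 = 15651; 15651 ≡ 27 (mod 31); 27·23 ≡ 1, so inverse 23.
N/37 = 13113; 13113 ≡ 15 (mod 37); 15·5 ≡ 1, so inverse 5.
N/47 = 10323; 10323 ≡ 30 (mod 47); 30·11 ≡ 1, so inverse 11.
S ≡ 7·53909·8 + 11·15651·23 + 5·13113·5 + 12·10323·11 = 8669068.
8669068 mod 485181 = 420991.

420991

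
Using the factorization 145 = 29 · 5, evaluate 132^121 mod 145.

82

Mod 29: 132 ≡ 16; by Fermat, exponent reduces to 121 mod 28 = 9; 16^9 ≡ 24 (mod 29).
Mod 5: 132 ≡ 2; by Fermat, exponent reduces to 121 mod 4 = 1; 2^1 ≡ 2 (mod 5).
Combine by CRT: x ≡ 24 (mod 29), x ≡ 2 (mod 5) ⇒ x ≡ 82 (mod 145).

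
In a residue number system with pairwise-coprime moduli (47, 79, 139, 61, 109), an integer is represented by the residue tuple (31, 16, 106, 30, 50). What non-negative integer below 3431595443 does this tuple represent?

The moduli are pairwise coprime; N = 47·79·139·61·109 = 3431595443.
N/47 = 73012669; 73012669 ≡ 2 (mod 47); 2·24 ≡ 1, so inverse 24.
N/79 = 43437917; 43437917 ≡ 4 (mod 79); 4·20 ≡ 1, so inverse 20.
N/139 = 24687737; 24687737 ≡ 86 (mod 139); 86·118 ≡ 1, so inverse 118.
N/61 = 56255663; 56255663 ≡ 60 (mod 61); 60·60 ≡ 1, so inverse 60.
N/109 = 31482527; 31482527 ≡ 57 (mod 109); 57·44 ≡ 1, so inverse 44.
x ≡ 31·73012669·24 + 16·43437917·20 + 106·24687737·118 + 30·56255663·60 + 50·31482527·44 = 547537526372.
547537526372 mod 3431595443 = 1913850935.

1913850935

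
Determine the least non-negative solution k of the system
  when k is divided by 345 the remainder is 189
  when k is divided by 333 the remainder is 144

8469

gcd(345, 333) = 3 and 3 | (144 − 189), so the pair is consistent; merging gives k ≡ 8469 (mod 38295), where 38295 = lcm(345, 333).
The solution is unique modulo lcm(345, 333) = 38295.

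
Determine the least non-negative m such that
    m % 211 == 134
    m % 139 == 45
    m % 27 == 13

708250

From m ≡ 134 (mod 211) write m = 134 + 211t. Substituting into m ≡ 45 (mod 139) gives 211t ≡ 50 (mod 139), and since 72⁻¹ ≡ 56 (mod 139), t ≡ 20. Hence m ≡ 134 + 211·20 = 4354 (mod 29329).
From m ≡ 4354 (mod 29329) write m = 4354 + 29329t. Substituting into m ≡ 13 (mod 27) gives 29329t ≡ 6 (mod 27), and since 7⁻¹ ≡ 4 (mod 27), t ≡ 24. Hence m ≡ 4354 + 29329·24 = 708250 (mod 791883).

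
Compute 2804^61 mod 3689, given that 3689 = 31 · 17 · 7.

Mod 31: 2804 ≡ 14; by Fermat, exponent reduces to 61 mod 30 = 1; 14^1 ≡ 14 (mod 31).
Mod 17: 2804 ≡ 16; by Fermat, exponent reduces to 61 mod 16 = 13; 16^13 ≡ 16 (mod 17).
Mod 7: 2804 ≡ 4; by Fermat, exponent reduces to 61 mod 6 = 1; 4^1 ≡ 4 (mod 7).
Combine by CRT: x ≡ 14 (mod 31), x ≡ 16 (mod 17), x ≡ 4 (mod 7) ⇒ x ≡ 2804 (mod 3689).

2804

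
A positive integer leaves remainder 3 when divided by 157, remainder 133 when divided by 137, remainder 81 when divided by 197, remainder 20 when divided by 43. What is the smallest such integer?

114138532

From x ≡ 3 (mod 157) write x = 3 + 157t. Substituting into x ≡ 133 (mod 137) gives 157t ≡ 130 (mod 137), and since 20⁻¹ ≡ 48 (mod 137), t ≡ 75. Hence x ≡ 3 + 157·75 = 11778 (mod 21509).
From x ≡ 11778 (mod 21509) write x = 11778 + 21509t. Substituting into x ≡ 81 (mod 197) gives 21509t ≡ 123 (mod 197), and since 36⁻¹ ≡ 104 (mod 197), t ≡ 184. Hence x ≡ 11778 + 21509·184 = 3969434 (mod 4237273).
From x ≡ 3969434 (mod 4237273) write x = 3969434 + 4237273t. Substituting into x ≡ 20 (mod 43) gives 4237273t ≡ 2 (mod 43), and since 10⁻¹ ≡ 13 (mod 43), t ≡ 26. Hence x ≡ 3969434 + 4237273·26 = 114138532 (mod 182202739).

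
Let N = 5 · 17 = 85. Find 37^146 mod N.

Mod 5: 37 ≡ 2; by Fermat, exponent reduces to 146 mod 4 = 2; 2^2 ≡ 4 (mod 5).
Mod 17: 37 ≡ 3; by Fermat, exponent reduces to 146 mod 16 = 2; 3^2 ≡ 9 (mod 17).
Combine by CRT: x ≡ 4 (mod 5), x ≡ 9 (mod 17) ⇒ x ≡ 9 (mod 85).

9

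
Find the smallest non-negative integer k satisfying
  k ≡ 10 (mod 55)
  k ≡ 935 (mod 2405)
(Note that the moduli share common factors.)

8150

gcd(55, 2405) = 5 and 5 | (935 − 10), so the pair is consistent; merging gives k ≡ 8150 (mod 26455), where 26455 = lcm(55, 2405).
The solution is unique modulo lcm(55, 2405) = 26455.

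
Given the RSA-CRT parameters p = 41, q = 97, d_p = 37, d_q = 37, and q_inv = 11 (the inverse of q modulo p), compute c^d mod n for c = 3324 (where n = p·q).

m₁ = c^(d_p) mod p: c ≡ 3 (mod 41), and 3^37 mod 41 = 38.
m₂ = c^(d_q) mod q: c ≡ 26 (mod 97), and 26^37 mod 97 = 15.
h = q_inv·(m₁ − m₂) mod p = 11·(38 − 15) mod 41 = 7.
m = m₂ + h·q = 15 + 7·97 = 694.

694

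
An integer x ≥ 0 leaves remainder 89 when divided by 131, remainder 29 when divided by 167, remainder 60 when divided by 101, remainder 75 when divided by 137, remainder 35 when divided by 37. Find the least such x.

The moduli are pairwise coprime; N = 131·167·101·137·37 = 11200345813.
N/131 = 85498823; 85498823 ≡ 101 (mod 131); 101·48 ≡ 1, so inverse 48.
N/167 = 67067939; 67067939 ≡ 71 (mod 167); 71·40 ≡ 1, so inverse 40.
N/101 = 110894513; 110894513 ≡ 48 (mod 101); 48·40 ≡ 1, so inverse 40.
N/137 = 81754349; 81754349 ≡ 10 (mod 137); 10·96 ≡ 1, so inverse 96.
N/37 = 302712049; 302712049 ≡ 27 (mod 37); 27·11 ≡ 1, so inverse 11.
x ≡ 89·85498823·48 + 29·67067939·40 + 60·110894513·40 + 75·81754349·96 + 35·302712049·11 = 1414372063961.
1414372063961 mod 11200345813 = 3128491523.

3128491523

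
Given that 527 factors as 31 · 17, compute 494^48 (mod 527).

256

Mod 31: 494 ≡ 29; by Fermat, exponent reduces to 48 mod 30 = 18; 29^18 ≡ 8 (mod 31).
Mod 17: 494 ≡ 1; since 16 | 48, by Fermat 1^48 ≡ 1 (mod 17).
Combine by CRT: x ≡ 8 (mod 31), x ≡ 1 (mod 17) ⇒ x ≡ 256 (mod 527).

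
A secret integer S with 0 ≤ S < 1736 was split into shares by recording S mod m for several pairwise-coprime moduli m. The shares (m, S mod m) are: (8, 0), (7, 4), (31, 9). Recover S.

From S ≡ 0 (mod 8) write S = 0 + 8t. Substituting into S ≡ 4 (mod 7) gives 8t ≡ 4 (mod 7), and since 1⁻¹ ≡ 1 (mod 7), t ≡ 4. Hence S ≡ 0 + 8·4 = 32 (mod 56).
From S ≡ 32 (mod 56) write S = 32 + 56t. Substituting into S ≡ 9 (mod 31) gives 56t ≡ 8 (mod 31), and since 25⁻¹ ≡ 5 (mod 31), t ≡ 9. Hence S ≡ 32 + 56·9 = 536 (mod 1736).

536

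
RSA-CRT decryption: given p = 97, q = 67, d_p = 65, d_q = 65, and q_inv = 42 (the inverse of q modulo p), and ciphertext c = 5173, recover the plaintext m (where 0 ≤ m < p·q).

m₁ = c^(d_p) mod p: c ≡ 32 (mod 97), and 32^65 mod 97 = 53.
m₂ = c^(d_q) mod q: c ≡ 14 (mod 67), and 14^65 mod 67 = 24.
h = q_inv·(m₁ − m₂) mod p = 42·(53 − 24) mod 97 = 54.
m = m₂ + h·q = 24 + 54·67 = 3642.

3642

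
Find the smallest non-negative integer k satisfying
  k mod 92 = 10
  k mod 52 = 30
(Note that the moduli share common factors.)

gcd(92, 52) = 4 and 4 | (30 − 10), so the pair is consistent; merging gives k ≡ 654 (mod 1196), where 1196 = lcm(92, 52).
The solution is unique modulo lcm(92, 52) = 1196.

654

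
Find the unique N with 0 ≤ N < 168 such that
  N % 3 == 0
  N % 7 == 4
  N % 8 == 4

From N ≡ 0 (mod 3) write N = 0 + 3t. Substituting into N ≡ 4 (mod 7) gives 3t ≡ 4 (mod 7), and since 3⁻¹ ≡ 5 (mod 7), t ≡ 6. Hence N ≡ 0 + 3·6 = 18 (mod 21).
From N ≡ 18 (mod 21) write N = 18 + 21t. Substituting into N ≡ 4 (mod 8) gives 21t ≡ 2 (mod 8), and since 5⁻¹ ≡ 5 (mod 8), t ≡ 2. Hence N ≡ 18 + 21·2 = 60 (mod 168).

60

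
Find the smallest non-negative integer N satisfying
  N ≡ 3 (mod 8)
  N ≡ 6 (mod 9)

51

From N ≡ 3 (mod 8) write N = 3 + 8t. Substituting into N ≡ 6 (mod 9) gives 8t ≡ 3 (mod 9), and since 8⁻¹ ≡ 8 (mod 9), t ≡ 6. Hence N ≡ 3 + 8·6 = 51 (mod 72).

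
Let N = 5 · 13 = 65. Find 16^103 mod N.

16

Mod 5: 16 ≡ 1; by Fermat, exponent reduces to 103 mod 4 = 3; 1^3 ≡ 1 (mod 5).
Mod 13: 16 ≡ 3; by Fermat, exponent reduces to 103 mod 12 = 7; 3^7 ≡ 3 (mod 13).
Combine by CRT: x ≡ 1 (mod 5), x ≡ 3 (mod 13) ⇒ x ≡ 16 (mod 65).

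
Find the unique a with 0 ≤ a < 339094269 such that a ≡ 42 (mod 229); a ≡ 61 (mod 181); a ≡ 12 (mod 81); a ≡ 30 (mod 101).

77047779

The moduli are pairwise coprime; N = 229·181·81·101 = 339094269.
N/229 = 1480761; 1480761 ≡ 47 (mod 229); 47·39 ≡ 1, so inverse 39.
N/181 = 1873449; 1873449 ≡ 99 (mod 181); 99·64 ≡ 1, so inverse 64.
N/81 = 4186349; 4186349 ≡ 26 (mod 81); 26·53 ≡ 1, so inverse 53.
N/101 = 3357369; 3357369 ≡ 28 (mod 101); 28·83 ≡ 1, so inverse 83.
a ≡ 42·1480761·39 + 61·1873449·64 + 12·4186349·53 + 30·3357369·83 = 20761798188.
20761798188 mod 339094269 = 77047779.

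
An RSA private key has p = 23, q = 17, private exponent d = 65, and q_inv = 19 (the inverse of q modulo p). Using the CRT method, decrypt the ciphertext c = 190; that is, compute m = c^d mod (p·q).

326

d_p = d mod (p−1) = 65 mod 22 = 21; d_q = d mod (q−1) = 1.
m₁ = c^(d_p) mod p: c ≡ 6 (mod 23), and 6^21 mod 23 = 4.
m₂ = c^(d_q) mod q: c ≡ 3 (mod 17), and 3^1 mod 17 = 3.
h = q_inv·(m₁ − m₂) mod p = 19·(4 − 3) mod 23 = 19.
m = m₂ + h·q = 3 + 19·17 = 326.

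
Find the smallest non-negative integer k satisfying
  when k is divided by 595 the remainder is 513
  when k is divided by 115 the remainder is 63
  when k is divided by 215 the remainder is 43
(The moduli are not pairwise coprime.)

62393

gcd(595, 115) = 5 and 5 | (63 − 513), so the pair is consistent; merging gives k ≡ 7653 (mod 13685), where 13685 = lcm(595, 115).
gcd(13685, 215) = 5 and 5 | (43 − 7653), so the pair is consistent; merging gives k ≡ 62393 (mod 588455), where 588455 = lcm(13685, 215).
The solution is unique modulo lcm(595, 115, 215) = 588455.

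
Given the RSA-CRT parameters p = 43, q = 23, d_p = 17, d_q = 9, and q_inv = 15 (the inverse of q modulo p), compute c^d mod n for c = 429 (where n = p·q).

m₁ = c^(d_p) mod p: c ≡ 42 (mod 43), and 42^17 mod 43 = 42.
m₂ = c^(d_q) mod q: c ≡ 15 (mod 23), and 15^9 mod 23 = 14.
h = q_inv·(m₁ − m₂) mod p = 15·(42 − 14) mod 43 = 33.
m = m₂ + h·q = 14 + 33·23 = 773.

773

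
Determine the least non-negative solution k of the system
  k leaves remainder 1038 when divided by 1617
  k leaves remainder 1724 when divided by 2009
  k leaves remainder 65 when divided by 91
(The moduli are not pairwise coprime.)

Combine the congruences pairwise.
gcd(1617, 2009) = 49 and 49 | (1724 − 1038), so the pair is consistent; merging gives k ≡ 47931 (mod 66297), where 66297 = lcm(1617, 2009).
gcd(66297, 91) = 7 and 7 | (65 − 47931), so the pair is consistent; merging gives k ≡ 47931 (mod 861861), where 861861 = lcm(66297, 91).
The solution is unique modulo lcm(1617, 2009, 91) = 861861.

47931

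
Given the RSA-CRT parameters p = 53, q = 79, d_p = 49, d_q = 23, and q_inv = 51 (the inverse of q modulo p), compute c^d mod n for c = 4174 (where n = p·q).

m₁ = c^(d_p) mod p: c ≡ 40 (mod 53), and 40^49 mod 53 = 11.
m₂ = c^(d_q) mod q: c ≡ 66 (mod 79), and 66^23 mod 79 = 70.
h = q_inv·(m₁ − m₂) mod p = 51·(11 − 70) mod 53 = 12.
m = m₂ + h·q = 70 + 12·79 = 1018.

1018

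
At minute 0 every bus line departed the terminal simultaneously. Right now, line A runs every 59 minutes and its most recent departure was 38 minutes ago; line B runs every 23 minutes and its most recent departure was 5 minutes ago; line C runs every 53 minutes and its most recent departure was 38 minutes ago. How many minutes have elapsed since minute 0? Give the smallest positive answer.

31308

The moduli are pairwise coprime; N = 59·23·53 = 71921.
N/59 = 1219; 1219 ≡ 39 (mod 59); 39·56 ≡ 1, so inverse 56.
N/23 = 3127; 3127 ≡ 22 (mod 23); 22·22 ≡ 1, so inverse 22.
N/53 = 1357; 1357 ≡ 32 (mod 53); 32·5 ≡ 1, so inverse 5.
t ≡ 38·1219·56 + 5·3127·22 + 38·1357·5 = 3195832.
3195832 mod 71921 = 31308.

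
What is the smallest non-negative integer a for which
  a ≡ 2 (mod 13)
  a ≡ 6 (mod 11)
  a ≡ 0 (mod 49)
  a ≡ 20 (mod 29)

71099

The moduli are pairwise coprime; N = 13·11·49·29 = 203203.
N/13 = 15631; 15631 ≡ 5 (mod 13); 5·8 ≡ 1, so inverse 8.
N/11 = 18473; 18473 ≡ 4 (mod 11); 4·3 ≡ 1, so inverse 3.
N/49 = 4147; 4147 ≡ 31 (mod 49); 31·19 ≡ 1, so inverse 19.
N/29 = 7007; 7007 ≡ 18 (mod 29); 18·21 ≡ 1, so inverse 21.
a ≡ 2·15631·8 + 6·18473·3 + 0·4147·19 + 20·7007·21 = 3525550.
3525550 mod 203203 = 71099.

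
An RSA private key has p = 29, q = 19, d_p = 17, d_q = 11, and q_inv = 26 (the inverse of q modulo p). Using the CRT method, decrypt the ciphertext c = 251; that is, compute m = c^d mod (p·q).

m₁ = c^(d_p) mod p: c ≡ 19 (mod 29), and 19^17 mod 29 = 14.
m₂ = c^(d_q) mod q: c ≡ 4 (mod 19), and 4^11 mod 19 = 16.
h = q_inv·(m₁ − m₂) mod p = 26·(14 − 16) mod 29 = 6.
m = m₂ + h·q = 16 + 6·19 = 130.

130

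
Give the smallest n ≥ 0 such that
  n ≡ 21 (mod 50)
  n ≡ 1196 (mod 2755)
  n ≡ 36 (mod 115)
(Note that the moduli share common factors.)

70071

Combine the congruences pairwise.
gcd(50, 2755) = 5 and 5 | (1196 − 21), so the pair is consistent; merging gives n ≡ 14971 (mod 27550), where 27550 = lcm(50, 2755).
gcd(27550, 115) = 5 and 5 | (36 − 14971), so the pair is consistent; merging gives n ≡ 70071 (mod 633650), where 633650 = lcm(27550, 115).
The solution is unique modulo lcm(50, 2755, 115) = 633650.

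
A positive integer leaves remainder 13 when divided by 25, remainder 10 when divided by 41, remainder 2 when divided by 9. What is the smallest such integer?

The moduli are pairwise coprime; N = 25·41·9 = 9225.
N/25 = 369; 369 ≡ 19 (mod 25); 19·4 ≡ 1, so inverse 4.
N/41 = 225; 225 ≡ 20 (mod 41); 20·39 ≡ 1, so inverse 39.
N/9 = 1025; 1025 ≡ 8 (mod 9); 8·8 ≡ 1, so inverse 8.
m ≡ 13·369·4 + 10·225·39 + 2·1025·8 = 123338.
123338 mod 9225 = 3413.

3413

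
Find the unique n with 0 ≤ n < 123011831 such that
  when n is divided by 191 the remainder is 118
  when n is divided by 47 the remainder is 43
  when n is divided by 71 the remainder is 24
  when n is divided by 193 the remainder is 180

111615361

The moduli are pairwise coprime; M = 191·47·71·193 = 123011831.
M/191 = 644041; 644041 ≡ 180 (mod 191); 180·52 ≡ 1, so inverse 52.
M/47 = 2617273; 2617273 ≡ 31 (mod 47); 31·44 ≡ 1, so inverse 44.
M/71 = 1732561; 1732561 ≡ 19 (mod 71); 19·15 ≡ 1, so inverse 15.
M/193 = 637367; 637367 ≡ 81 (mod 193); 81·112 ≡ 1, so inverse 112.
n ≡ 118·644041·52 + 43·2617273·44 + 24·1732561·15 + 180·637367·112 = 22376756772.
22376756772 mod 123011831 = 111615361.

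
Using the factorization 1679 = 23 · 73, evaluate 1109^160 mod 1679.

951

Mod 23: 1109 ≡ 5; by Fermat, exponent reduces to 160 mod 22 = 6; 5^6 ≡ 8 (mod 23).
Mod 73: 1109 ≡ 14; by Fermat, exponent reduces to 160 mod 72 = 16; 14^16 ≡ 2 (mod 73).
Combine by CRT: x ≡ 8 (mod 23), x ≡ 2 (mod 73) ⇒ x ≡ 951 (mod 1679).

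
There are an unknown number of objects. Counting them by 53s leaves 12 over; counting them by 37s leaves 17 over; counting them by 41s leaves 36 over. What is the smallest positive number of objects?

78346

The moduli are pairwise coprime; M = 53·37·41 = 80401.
M/53 = 1517; 1517 ≡ 33 (mod 53); 33·45 ≡ 1, so inverse 45.
M/37 = 2173; 2173 ≡ 27 (mod 37); 27·11 ≡ 1, so inverse 11.
M/41 = 1961; 1961 ≡ 34 (mod 41); 34·35 ≡ 1, so inverse 35.
N ≡ 12·1517·45 + 17·2173·11 + 36·1961·35 = 3696391.
3696391 mod 80401 = 78346.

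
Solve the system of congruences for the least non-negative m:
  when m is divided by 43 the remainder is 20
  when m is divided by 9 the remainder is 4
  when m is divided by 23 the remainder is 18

The moduli are pairwise coprime; N = 43·9·23 = 8901.
N/43 = 207; 207 ≡ 35 (mod 43); 35·16 ≡ 1, so inverse 16.
N/9 = 989; 989 ≡ 8 (mod 9); 8·8 ≡ 1, so inverse 8.
N/23 = 387; 387 ≡ 19 (mod 23); 19·17 ≡ 1, so inverse 17.
m ≡ 20·207·16 + 4·989·8 + 18·387·17 = 216310.
216310 mod 8901 = 2686.

2686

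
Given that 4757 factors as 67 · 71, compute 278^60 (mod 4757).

Mod 67: 278 ≡ 10; 10^60 ≡ 59 (mod 67).
Mod 71: 278 ≡ 65; 65^60 ≡ 32 (mod 71).
Combine by CRT: x ≡ 59 (mod 67), x ≡ 32 (mod 71) ⇒ x ≡ 4079 (mod 4757).

4079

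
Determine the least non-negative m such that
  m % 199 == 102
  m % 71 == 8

5475

Combine the congruences pairwise.
From m ≡ 102 (mod 199) write m = 102 + 199t. Substituting into m ≡ 8 (mod 71) gives 199t ≡ 48 (mod 71), and since 57⁻¹ ≡ 5 (mod 71), t ≡ 27. Hence m ≡ 102 + 199·27 = 5475 (mod 14129).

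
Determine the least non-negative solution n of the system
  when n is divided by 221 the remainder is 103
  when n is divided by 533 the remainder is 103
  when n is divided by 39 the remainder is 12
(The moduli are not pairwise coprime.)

18225

Combine the congruences pairwise.
gcd(221, 533) = 13 and 13 | (103 − 103), so the pair is consistent; merging gives n ≡ 103 (mod 9061), where 9061 = lcm(221, 533).
gcd(9061, 39) = 13 and 13 | (12 − 103), so the pair is consistent; merging gives n ≡ 18225 (mod 27183), where 27183 = lcm(9061, 39).
The solution is unique modulo lcm(221, 533, 39) = 27183.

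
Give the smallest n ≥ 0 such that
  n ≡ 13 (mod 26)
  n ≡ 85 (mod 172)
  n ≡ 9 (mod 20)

429

gcd(26, 172) = 2 and 2 | (85 − 13), so the pair is consistent; merging gives n ≡ 429 (mod 2236), where 2236 = lcm(26, 172).
gcd(2236, 20) = 4 and 4 | (9 − 429), so the pair is consistent; merging gives n ≡ 429 (mod 11180), where 11180 = lcm(2236, 20).
The solution is unique modulo lcm(26, 172, 20) = 11180.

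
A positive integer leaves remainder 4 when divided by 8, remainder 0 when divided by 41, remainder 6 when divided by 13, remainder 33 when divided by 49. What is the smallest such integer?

164820

The moduli are pairwise coprime; N = 8·41·13·49 = 208936.
N/8 = 26117; 26117 ≡ 5 (mod 8); 5·5 ≡ 1, so inverse 5.
N/41 = 5096; 5096 ≡ 12 (mod 41); 12·24 ≡ 1, so inverse 24.
N/13 = 16072; 16072 ≡ 4 (mod 13); 4·10 ≡ 1, so inverse 10.
N/49 = 4264; 4264 ≡ 1 (mod 49), inverse 1.
k ≡ 4·26117·5 + 0·5096·24 + 6·16072·10 + 33·4264·1 = 1627372.
1627372 mod 208936 = 164820.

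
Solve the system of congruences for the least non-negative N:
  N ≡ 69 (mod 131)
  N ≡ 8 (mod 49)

From N ≡ 69 (mod 131) write N = 69 + 131t. Substituting into N ≡ 8 (mod 49) gives 131t ≡ 37 (mod 49), and since 33⁻¹ ≡ 3 (mod 49), t ≡ 13. Hence N ≡ 69 + 131·13 = 1772 (mod 6419).

1772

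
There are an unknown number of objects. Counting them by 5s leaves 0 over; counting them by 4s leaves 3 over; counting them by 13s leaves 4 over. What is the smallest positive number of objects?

95

Combine the congruences pairwise.
From N ≡ 0 (mod 5) write N = 0 + 5t. Substituting into N ≡ 3 (mod 4) gives 5t ≡ 3 (mod 4), and since 1⁻¹ ≡ 1 (mod 4), t ≡ 3. Hence N ≡ 0 + 5·3 = 15 (mod 20).
From N ≡ 15 (mod 20) write N = 15 + 20t. Substituting into N ≡ 4 (mod 13) gives 20t ≡ 2 (mod 13), and since 7⁻¹ ≡ 2 (mod 13), t ≡ 4. Hence N ≡ 15 + 20·4 = 95 (mod 260).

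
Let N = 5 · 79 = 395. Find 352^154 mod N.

279

Mod 5: 352 ≡ 2; by Fermat, exponent reduces to 154 mod 4 = 2; 2^2 ≡ 4 (mod 5).
Mod 79: 352 ≡ 36; by Fermat, exponent reduces to 154 mod 78 = 76; 36^76 ≡ 42 (mod 79).
Combine by CRT: x ≡ 4 (mod 5), x ≡ 42 (mod 79) ⇒ x ≡ 279 (mod 395).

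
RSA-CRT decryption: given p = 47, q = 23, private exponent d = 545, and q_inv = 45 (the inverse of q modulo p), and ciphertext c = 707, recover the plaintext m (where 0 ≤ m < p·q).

770

d_p = d mod (p−1) = 545 mod 46 = 39; d_q = d mod (q−1) = 17.
m₁ = c^(d_p) mod p: c ≡ 2 (mod 47), and 2^39 mod 47 = 18.
m₂ = c^(d_q) mod q: c ≡ 17 (mod 23), and 17^17 mod 23 = 11.
h = q_inv·(m₁ − m₂) mod p = 45·(18 − 11) mod 47 = 33.
m = m₂ + h·q = 11 + 33·23 = 770.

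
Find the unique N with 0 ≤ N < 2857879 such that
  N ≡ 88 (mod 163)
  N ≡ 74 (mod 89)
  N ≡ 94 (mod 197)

Combine the congruences pairwise.
From N ≡ 88 (mod 163) write N = 88 + 163t. Substituting into N ≡ 74 (mod 89) gives 163t ≡ 75 (mod 89), and since 74⁻¹ ≡ 83 (mod 89), t ≡ 84. Hence N ≡ 88 + 163·84 = 13780 (mod 14507).
From N ≡ 13780 (mod 14507) write N = 13780 + 14507t. Substituting into N ≡ 94 (mod 197) gives 14507t ≡ 104 (mod 197), and since 126⁻¹ ≡ 86 (mod 197), t ≡ 79. Hence N ≡ 13780 + 14507·79 = 1159833 (mod 2857879).

1159833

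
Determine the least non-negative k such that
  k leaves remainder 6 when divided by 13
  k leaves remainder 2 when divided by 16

From k ≡ 6 (mod 13) write k = 6 + 13t. Substituting into k ≡ 2 (mod 16) gives 13t ≡ 12 (mod 16), and since 13⁻¹ ≡ 5 (mod 16), t ≡ 12. Hence k ≡ 6 + 13·12 = 162 (mod 208).

162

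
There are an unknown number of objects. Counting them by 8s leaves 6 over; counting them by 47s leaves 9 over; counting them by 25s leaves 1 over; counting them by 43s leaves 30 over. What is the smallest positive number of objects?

132126

From N ≡ 6 (mod 8) write N = 6 + 8t. Substituting into N ≡ 9 (mod 47) gives 8t ≡ 3 (mod 47), and since 8⁻¹ ≡ 6 (mod 47), t ≡ 18. Hence N ≡ 6 + 8·18 = 150 (mod 376).
From N ≡ 150 (mod 376) write N = 150 + 376t. Substituting into N ≡ 1 (mod 25) gives 376t ≡ 1 (mod 25), and since 1⁻¹ ≡ 1 (mod 25), t ≡ 1. Hence N ≡ 150 + 376·1 = 526 (mod 9400).
From N ≡ 526 (mod 9400) write N = 526 + 9400t. Substituting into N ≡ 30 (mod 43) gives 9400t ≡ 20 (mod 43), and since 26⁻¹ ≡ 5 (mod 43), t ≡ 14. Hence N ≡ 526 + 9400·14 = 132126 (mod 404200).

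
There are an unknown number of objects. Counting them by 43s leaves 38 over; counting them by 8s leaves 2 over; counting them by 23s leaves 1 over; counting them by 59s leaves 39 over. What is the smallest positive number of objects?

The moduli are pairwise coprime; M = 43·8·23·59 = 466808.
M/43 = 10856; 10856 ≡ 20 (mod 43); 20·28 ≡ 1, so inverse 28.
M/8 = 58351; 58351 ≡ 7 (mod 8); 7·7 ≡ 1, so inverse 7.
M/23 = 20296; 20296 ≡ 10 (mod 23); 10·7 ≡ 1, so inverse 7.
M/59 = 7912; 7912 ≡ 6 (mod 59); 6·10 ≡ 1, so inverse 10.
N ≡ 38·10856·28 + 2·58351·7 + 1·20296·7 + 39·7912·10 = 15595450.
15595450 mod 466808 = 190786.

190786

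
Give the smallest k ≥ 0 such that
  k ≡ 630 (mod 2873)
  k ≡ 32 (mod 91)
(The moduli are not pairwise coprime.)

Combine the congruences pairwise.
gcd(2873, 91) = 13 and 13 | (32 − 630), so the pair is consistent; merging gives k ≡ 17868 (mod 20111), where 20111 = lcm(2873, 91).
The solution is unique modulo lcm(2873, 91) = 20111.

17868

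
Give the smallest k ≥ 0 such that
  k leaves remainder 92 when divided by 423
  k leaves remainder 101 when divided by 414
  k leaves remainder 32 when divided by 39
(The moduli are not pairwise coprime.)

Combine the congruences pairwise.
gcd(423, 414) = 9 and 9 | (101 − 92), so the pair is consistent; merging gives k ≡ 515 (mod 19458), where 19458 = lcm(423, 414).
gcd(19458, 39) = 3 and 3 | (32 − 515), so the pair is consistent; merging gives k ≡ 97805 (mod 252954), where 252954 = lcm(19458, 39).
The solution is unique modulo lcm(423, 414, 39) = 252954.

97805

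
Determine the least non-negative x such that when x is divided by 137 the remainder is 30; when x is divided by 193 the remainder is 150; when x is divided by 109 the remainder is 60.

Combine the congruences pairwise.
From x ≡ 30 (mod 137) write x = 30 + 137t. Substituting into x ≡ 150 (mod 193) gives 137t ≡ 120 (mod 193), and since 137⁻¹ ≡ 31 (mod 193), t ≡ 53. Hence x ≡ 30 + 137·53 = 7291 (mod 26441).
From x ≡ 7291 (mod 26441) write x = 7291 + 26441t. Substituting into x ≡ 60 (mod 109) gives 26441t ≡ 72 (mod 109), and since 63⁻¹ ≡ 45 (mod 109), t ≡ 79. Hence x ≡ 7291 + 26441·79 = 2096130 (mod 2882069).

2096130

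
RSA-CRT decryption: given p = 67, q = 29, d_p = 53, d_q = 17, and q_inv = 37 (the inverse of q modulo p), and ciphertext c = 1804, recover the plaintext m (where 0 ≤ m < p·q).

796

m₁ = c^(d_p) mod p: c ≡ 62 (mod 67), and 62^53 mod 67 = 59.
m₂ = c^(d_q) mod q: c ≡ 6 (mod 29), and 6^17 mod 29 = 13.
h = q_inv·(m₁ − m₂) mod p = 37·(59 − 13) mod 67 = 27.
m = m₂ + h·q = 13 + 27·29 = 796.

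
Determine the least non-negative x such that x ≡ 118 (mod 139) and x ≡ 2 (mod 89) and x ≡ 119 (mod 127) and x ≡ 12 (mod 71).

69436734

Combine the congruences pairwise.
From x ≡ 118 (mod 139) write x = 118 + 139t. Substituting into x ≡ 2 (mod 89) gives 139t ≡ 62 (mod 89), and since 50⁻¹ ≡ 73 (mod 89), t ≡ 76. Hence x ≡ 118 + 139·76 = 10682 (mod 12371).
From x ≡ 10682 (mod 12371) write x = 10682 + 12371t. Substituting into x ≡ 119 (mod 127) gives 12371t ≡ 105 (mod 127), and since 52⁻¹ ≡ 22 (mod 127), t ≡ 24. Hence x ≡ 10682 + 12371·24 = 307586 (mod 1571117).
From x ≡ 307586 (mod 1571117) write x = 307586 + 1571117t. Substituting into x ≡ 12 (mod 71) gives 1571117t ≡ 69 (mod 71), and since 29⁻¹ ≡ 49 (mod 71), t ≡ 44. Hence x ≡ 307586 + 1571117·44 = 69436734 (mod 111549307).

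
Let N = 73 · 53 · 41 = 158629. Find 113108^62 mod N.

14270

Mod 73: 113108 ≡ 31; 31^62 ≡ 35 (mod 73).
Mod 53: 113108 ≡ 6; by Fermat, exponent reduces to 62 mod 52 = 10; 6^10 ≡ 13 (mod 53).
Mod 41: 113108 ≡ 30; by Fermat, exponent reduces to 62 mod 40 = 22; 30^22 ≡ 2 (mod 41).
Combine by CRT: x ≡ 35 (mod 73), x ≡ 13 (mod 53), x ≡ 2 (mod 41) ⇒ x ≡ 14270 (mod 158629).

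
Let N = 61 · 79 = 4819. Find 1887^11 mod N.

3899

Mod 61: 1887 ≡ 57; 57^11 ≡ 56 (mod 61).
Mod 79: 1887 ≡ 70; 70^11 ≡ 28 (mod 79).
Combine by CRT: x ≡ 56 (mod 61), x ≡ 28 (mod 79) ⇒ x ≡ 3899 (mod 4819).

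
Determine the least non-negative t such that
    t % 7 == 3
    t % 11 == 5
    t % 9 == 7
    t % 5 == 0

115

The moduli are pairwise coprime; N = 7·11·9·5 = 3465.
N/7 = 495; 495 ≡ 5 (mod 7); 5·3 ≡ 1, so inverse 3.
N/11 = 315; 315 ≡ 7 (mod 11); 7·8 ≡ 1, so inverse 8.
N/9 = 385; 385 ≡ 7 (mod 9); 7·4 ≡ 1, so inverse 4.
N/5 = 693; 693 ≡ 3 (mod 5); 3·2 ≡ 1, so inverse 2.
t ≡ 3·495·3 + 5·315·8 + 7·385·4 + 0·693·2 = 27835.
27835 mod 3465 = 115.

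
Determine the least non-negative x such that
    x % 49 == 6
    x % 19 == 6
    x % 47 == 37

6523

The moduli are pairwise coprime; N = 49·19·47 = 43757.
N/49 = 893; 893 ≡ 11 (mod 49); 11·9 ≡ 1, so inverse 9.
N/19 = 2303; 2303 ≡ 4 (mod 19); 4·5 ≡ 1, so inverse 5.
N/47 = 931; 931 ≡ 38 (mod 47); 38·26 ≡ 1, so inverse 26.
x ≡ 6·893·9 + 6·2303·5 + 37·931·26 = 1012934.
1012934 mod 43757 = 6523.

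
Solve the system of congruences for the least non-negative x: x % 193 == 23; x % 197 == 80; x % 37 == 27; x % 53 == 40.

48255427

From x ≡ 23 (mod 193) write x = 23 + 193t. Substituting into x ≡ 80 (mod 197) gives 193t ≡ 57 (mod 197), and since 193⁻¹ ≡ 49 (mod 197), t ≡ 35. Hence x ≡ 23 + 193·35 = 6778 (mod 38021).
From x ≡ 6778 (mod 38021) write x = 6778 + 38021t. Substituting into x ≡ 27 (mod 37) gives 38021t ≡ 20 (mod 37), and since 22⁻¹ ≡ 32 (mod 37), t ≡ 11. Hence x ≡ 6778 + 38021·11 = 425009 (mod 1406777).
From x ≡ 425009 (mod 1406777) write x = 425009 + 1406777t. Substituting into x ≡ 40 (mod 53) gives 1406777t ≡ 38 (mod 53), and since 51⁻¹ ≡ 26 (mod 53), t ≡ 34. Hence x ≡ 425009 + 1406777·34 = 48255427 (mod 74559181).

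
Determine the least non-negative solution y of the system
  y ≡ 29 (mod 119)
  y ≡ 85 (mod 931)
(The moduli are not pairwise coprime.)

gcd(119, 931) = 7 and 7 | (85 − 29), so the pair is consistent; merging gives y ≡ 13119 (mod 15827), where 15827 = lcm(119, 931).
The solution is unique modulo lcm(119, 931) = 15827.

13119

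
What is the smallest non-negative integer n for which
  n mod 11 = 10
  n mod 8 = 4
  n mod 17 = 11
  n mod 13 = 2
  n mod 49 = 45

419044

The moduli are pairwise coprime; M = 11·8·17·13·49 = 952952.
M/11 = 86632; 86632 ≡ 7 (mod 11); 7·8 ≡ 1, so inverse 8.
M/8 = 119119; 119119 ≡ 7 (mod 8); 7·7 ≡ 1, so inverse 7.
M/17 = 56056; 56056 ≡ 7 (mod 17); 7·5 ≡ 1, so inverse 5.
M/13 = 73304; 73304 ≡ 10 (mod 13); 10·4 ≡ 1, so inverse 4.
M/49 = 19448; 19448 ≡ 44 (mod 49); 44·39 ≡ 1, so inverse 39.
n ≡ 10·86632·8 + 4·119119·7 + 11·56056·5 + 2·73304·4 + 45·19448·39 = 48066644.
48066644 mod 952952 = 419044.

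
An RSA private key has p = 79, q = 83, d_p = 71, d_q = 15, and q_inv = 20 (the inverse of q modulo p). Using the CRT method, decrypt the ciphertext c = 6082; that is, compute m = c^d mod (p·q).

m₁ = c^(d_p) mod p: c ≡ 78 (mod 79), and 78^71 mod 79 = 78.
m₂ = c^(d_q) mod q: c ≡ 23 (mod 83), and 23^15 mod 83 = 21.
h = q_inv·(m₁ − m₂) mod p = 20·(78 − 21) mod 79 = 34.
m = m₂ + h·q = 21 + 34·83 = 2843.

2843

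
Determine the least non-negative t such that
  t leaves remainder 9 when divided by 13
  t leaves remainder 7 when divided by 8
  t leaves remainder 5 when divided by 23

Combine the congruences pairwise.
From t ≡ 9 (mod 13) write t = 9 + 13s. Substituting into t ≡ 7 (mod 8) gives 13s ≡ 6 (mod 8), and since 5⁻¹ ≡ 5 (mod 8), s ≡ 6. Hence t ≡ 9 + 13·6 = 87 (mod 104).
From t ≡ 87 (mod 104) write t = 87 + 104s. Substituting into t ≡ 5 (mod 23) gives 104s ≡ 10 (mod 23), and since 12⁻¹ ≡ 2 (mod 23), s ≡ 20. Hence t ≡ 87 + 104·20 = 2167 (mod 2392).

2167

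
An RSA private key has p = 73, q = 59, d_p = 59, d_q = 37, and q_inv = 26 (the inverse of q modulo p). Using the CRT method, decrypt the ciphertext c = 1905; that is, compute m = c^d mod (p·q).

m₁ = c^(d_p) mod p: c ≡ 7 (mod 73), and 7^59 mod 73 = 52.
m₂ = c^(d_q) mod q: c ≡ 17 (mod 59), and 17^37 mod 59 = 57.
h = q_inv·(m₁ − m₂) mod p = 26·(52 − 57) mod 73 = 16.
m = m₂ + h·q = 57 + 16·59 = 1001.

1001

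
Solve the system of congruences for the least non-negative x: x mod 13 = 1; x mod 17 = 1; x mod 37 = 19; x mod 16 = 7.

The moduli are pairwise coprime; N = 13·17·37·16 = 130832.
N/13 = 10064; 10064 ≡ 2 (mod 13); 2·7 ≡ 1, so inverse 7.
N/17 = 7696; 7696 ≡ 12 (mod 17); 12·10 ≡ 1, so inverse 10.
N/37 = 3536; 3536 ≡ 21 (mod 37); 21·30 ≡ 1, so inverse 30.
N/16 = 8177; 8177 ≡ 1 (mod 16), inverse 1.
x ≡ 1·10064·7 + 1·7696·10 + 19·3536·30 + 7·8177·1 = 2220167.
2220167 mod 130832 = 126855.

126855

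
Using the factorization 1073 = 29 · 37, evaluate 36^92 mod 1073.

Mod 29: 36 ≡ 7; by Fermat, exponent reduces to 92 mod 28 = 8; 7^8 ≡ 7 (mod 29).
Mod 37: 36 ≡ 36; by Fermat, exponent reduces to 92 mod 36 = 20; 36^20 ≡ 1 (mod 37).
Combine by CRT: x ≡ 7 (mod 29), x ≡ 1 (mod 37) ⇒ x ≡ 297 (mod 1073).

297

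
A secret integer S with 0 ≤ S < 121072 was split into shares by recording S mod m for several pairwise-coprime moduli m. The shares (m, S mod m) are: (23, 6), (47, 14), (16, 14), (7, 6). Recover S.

112062

The moduli are pairwise coprime; N = 23·47·16·7 = 121072.
N/23 = 5264; 5264 ≡ 20 (mod 23); 20·15 ≡ 1, so inverse 15.
N/47 = 2576; 2576 ≡ 38 (mod 47); 38·26 ≡ 1, so inverse 26.
N/16 = 7567; 7567 ≡ 15 (mod 16); 15·15 ≡ 1, so inverse 15.
N/7 = 17296; 17296 ≡ 6 (mod 7); 6·6 ≡ 1, so inverse 6.
S ≡ 6·5264·15 + 14·2576·26 + 14·7567·15 + 6·17296·6 = 3623150.
3623150 mod 121072 = 112062.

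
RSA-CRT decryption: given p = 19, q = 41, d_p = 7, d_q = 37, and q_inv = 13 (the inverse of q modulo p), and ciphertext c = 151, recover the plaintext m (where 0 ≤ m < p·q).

398

m₁ = c^(d_p) mod p: c ≡ 18 (mod 19), and 18^7 mod 19 = 18.
m₂ = c^(d_q) mod q: c ≡ 28 (mod 41), and 28^37 mod 41 = 29.
h = q_inv·(m₁ − m₂) mod p = 13·(18 − 29) mod 19 = 9.
m = m₂ + h·q = 29 + 9·41 = 398.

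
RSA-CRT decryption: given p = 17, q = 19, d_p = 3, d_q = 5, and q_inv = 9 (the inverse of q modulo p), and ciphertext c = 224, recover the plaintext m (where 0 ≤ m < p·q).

78

m₁ = c^(d_p) mod p: c ≡ 3 (mod 17), and 3^3 mod 17 = 10.
m₂ = c^(d_q) mod q: c ≡ 15 (mod 19), and 15^5 mod 19 = 2.
h = q_inv·(m₁ − m₂) mod p = 9·(10 − 2) mod 17 = 4.
m = m₂ + h·q = 2 + 4·19 = 78.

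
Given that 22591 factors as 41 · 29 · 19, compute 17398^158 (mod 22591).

Mod 41: 17398 ≡ 14; by Fermat, exponent reduces to 158 mod 40 = 38; 14^38 ≡ 9 (mod 41).
Mod 29: 17398 ≡ 27; by Fermat, exponent reduces to 158 mod 28 = 18; 27^18 ≡ 13 (mod 29).
Mod 19: 17398 ≡ 13; by Fermat, exponent reduces to 158 mod 18 = 14; 13^14 ≡ 5 (mod 19).
Combine by CRT: x ≡ 9 (mod 41), x ≡ 13 (mod 29), x ≡ 5 (mod 19) ⇒ x ≡ 11120 (mod 22591).

11120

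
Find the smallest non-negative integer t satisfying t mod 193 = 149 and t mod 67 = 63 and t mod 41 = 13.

361059

The moduli are pairwise coprime; N = 193·67·41 = 530171.
N/193 = 2747; 2747 ≡ 45 (mod 193); 45·163 ≡ 1, so inverse 163.
N/67 = 7913; 7913 ≡ 7 (mod 67); 7·48 ≡ 1, so inverse 48.
N/41 = 12931; 12931 ≡ 16 (mod 41); 16·18 ≡ 1, so inverse 18.
t ≡ 149·2747·163 + 63·7913·48 + 13·12931·18 = 93671155.
93671155 mod 530171 = 361059.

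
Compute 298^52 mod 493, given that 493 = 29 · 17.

Mod 29: 298 ≡ 8; by Fermat, exponent reduces to 52 mod 28 = 24; 8^24 ≡ 25 (mod 29).
Mod 17: 298 ≡ 9; by Fermat, exponent reduces to 52 mod 16 = 4; 9^4 ≡ 16 (mod 17).
Combine by CRT: x ≡ 25 (mod 29), x ≡ 16 (mod 17) ⇒ x ≡ 373 (mod 493).

373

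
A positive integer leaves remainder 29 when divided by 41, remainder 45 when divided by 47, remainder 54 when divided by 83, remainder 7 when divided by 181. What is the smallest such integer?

From N ≡ 29 (mod 41) write N = 29 + 41t. Substituting into N ≡ 45 (mod 47) gives 41t ≡ 16 (mod 47), and since 41⁻¹ ≡ 39 (mod 47), t ≡ 13. Hence N ≡ 29 + 41·13 = 562 (mod 1927).
From N ≡ 562 (mod 1927) write N = 562 + 1927t. Substituting into N ≡ 54 (mod 83) gives 1927t ≡ 73 (mod 83), and since 18⁻¹ ≡ 60 (mod 83), t ≡ 64. Hence N ≡ 562 + 1927·64 = 123890 (mod 159941).
From N ≡ 123890 (mod 159941) write N = 123890 + 159941t. Substituting into N ≡ 7 (mod 181) gives 159941t ≡ 102 (mod 181), and since 118⁻¹ ≡ 158 (mod 181), t ≡ 7. Hence N ≡ 123890 + 159941·7 = 1243477 (mod 28949321).

1243477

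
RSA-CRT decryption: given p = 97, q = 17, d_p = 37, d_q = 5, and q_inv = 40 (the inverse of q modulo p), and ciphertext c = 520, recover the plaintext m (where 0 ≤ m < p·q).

m₁ = c^(d_p) mod p: c ≡ 35 (mod 97), and 35^37 mod 97 = 35.
m₂ = c^(d_q) mod q: c ≡ 10 (mod 17), and 10^5 mod 17 = 6.
h = q_inv·(m₁ − m₂) mod p = 40·(35 − 6) mod 97 = 93.
m = m₂ + h·q = 6 + 93·17 = 1587.

1587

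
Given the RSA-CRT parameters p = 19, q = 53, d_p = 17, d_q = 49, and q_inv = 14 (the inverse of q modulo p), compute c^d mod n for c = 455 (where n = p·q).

721

m₁ = c^(d_p) mod p: c ≡ 18 (mod 19), and 18^17 mod 19 = 18.
m₂ = c^(d_q) mod q: c ≡ 31 (mod 53), and 31^49 mod 53 = 32.
h = q_inv·(m₁ − m₂) mod p = 14·(18 − 32) mod 19 = 13.
m = m₂ + h·q = 32 + 13·53 = 721.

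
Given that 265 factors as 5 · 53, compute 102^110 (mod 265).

Mod 5: 102 ≡ 2; by Fermat, exponent reduces to 110 mod 4 = 2; 2^2 ≡ 4 (mod 5).
Mod 53: 102 ≡ 49; by Fermat, exponent reduces to 110 mod 52 = 6; 49^6 ≡ 15 (mod 53).
Combine by CRT: x ≡ 4 (mod 5), x ≡ 15 (mod 53) ⇒ x ≡ 174 (mod 265).

174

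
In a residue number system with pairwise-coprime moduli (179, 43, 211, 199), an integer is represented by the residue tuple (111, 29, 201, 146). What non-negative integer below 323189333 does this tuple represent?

Combine the congruences pairwise.
From x ≡ 111 (mod 179) write x = 111 + 179t. Substituting into x ≡ 29 (mod 43) gives 179t ≡ 4 (mod 43), and since 7⁻¹ ≡ 37 (mod 43), t ≡ 19. Hence x ≡ 111 + 179·19 = 3512 (mod 7697).
From x ≡ 3512 (mod 7697) write x = 3512 + 7697t. Substituting into x ≡ 201 (mod 211) gives 7697t ≡ 65 (mod 211), and since 101⁻¹ ≡ 117 (mod 211), t ≡ 9. Hence x ≡ 3512 + 7697·9 = 72785 (mod 1624067).
From x ≡ 72785 (mod 1624067) write x = 72785 + 1624067t. Substituting into x ≡ 146 (mod 199) gives 1624067t ≡ 195 (mod 199), and since 28⁻¹ ≡ 64 (mod 199), t ≡ 142. Hence x ≡ 72785 + 1624067·142 = 230690299 (mod 323189333).

230690299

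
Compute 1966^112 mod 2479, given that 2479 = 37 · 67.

Mod 37: 1966 ≡ 5; by Fermat, exponent reduces to 112 mod 36 = 4; 5^4 ≡ 33 (mod 37).
Mod 67: 1966 ≡ 23; by Fermat, exponent reduces to 112 mod 66 = 46; 23^46 ≡ 65 (mod 67).
Combine by CRT: x ≡ 33 (mod 37), x ≡ 65 (mod 67) ⇒ x ≡ 2142 (mod 2479).

2142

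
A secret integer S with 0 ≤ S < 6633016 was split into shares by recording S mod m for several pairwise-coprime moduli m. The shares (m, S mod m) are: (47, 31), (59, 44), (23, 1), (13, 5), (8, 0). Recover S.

4611248

The moduli are pairwise coprime; N = 47·59·23·13·8 = 6633016.
N/47 = 141128; 141128 ≡ 34 (mod 47); 34·18 ≡ 1, so inverse 18.
N/59 = 112424; 112424 ≡ 29 (mod 59); 29·57 ≡ 1, so inverse 57.
N/23 = 288392; 288392 ≡ 18 (mod 23); 18·9 ≡ 1, so inverse 9.
N/13 = 510232; 510232 ≡ 8 (mod 13); 8·5 ≡ 1, so inverse 5.
N/8 = 829127; 829127 ≡ 7 (mod 8); 7·7 ≡ 1, so inverse 7.
S ≡ 31·141128·18 + 44·112424·57 + 1·288392·9 + 5·510232·5 + 0·829127·7 = 376060144.
376060144 mod 6633016 = 4611248.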